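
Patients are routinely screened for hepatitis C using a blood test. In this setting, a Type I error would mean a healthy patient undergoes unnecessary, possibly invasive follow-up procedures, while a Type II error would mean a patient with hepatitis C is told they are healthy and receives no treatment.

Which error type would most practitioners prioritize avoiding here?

Type II error

The Type II consequence (a patient with hepatitis C is told they are healthy and receives no treatment) is more severe than the Type I consequence (a healthy patient undergoes unnecessary, possibly invasive follow-up procedures).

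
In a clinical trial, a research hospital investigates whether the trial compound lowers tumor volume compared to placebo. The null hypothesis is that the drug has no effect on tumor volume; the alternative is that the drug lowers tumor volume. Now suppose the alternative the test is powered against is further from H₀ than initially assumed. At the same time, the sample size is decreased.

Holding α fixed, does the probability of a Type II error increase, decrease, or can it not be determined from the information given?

The first change alone would make β decrease; the second alone would make β increase. Which effect dominates depends on the magnitudes, which are not given.

Cannot be determined from the information given.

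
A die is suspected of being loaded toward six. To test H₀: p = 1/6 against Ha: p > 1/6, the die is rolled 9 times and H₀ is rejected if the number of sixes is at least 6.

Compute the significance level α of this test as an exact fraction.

5723/5038848

The Type I error probability is α = P(Y ≥ 6) computed under H₀, where Y ~ Binomial(9, 1/6).
Adding the binomial terms for j = 6 through 9 with p = 1/6 yields 5723/5038848.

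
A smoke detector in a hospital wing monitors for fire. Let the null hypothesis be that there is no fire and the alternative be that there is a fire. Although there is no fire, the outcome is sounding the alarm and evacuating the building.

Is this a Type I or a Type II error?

'Sounding the alarm and evacuating the building' corresponds to rejecting H₀.
H₀ was rejected but H₀ is true — a Type I error (false positive).

Type I error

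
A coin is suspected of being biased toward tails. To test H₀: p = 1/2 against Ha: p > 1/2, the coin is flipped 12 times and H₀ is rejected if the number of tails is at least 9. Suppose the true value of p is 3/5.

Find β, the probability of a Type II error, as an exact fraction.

37825328/48828125

A Type II error is failing to reject when Ha holds: with p = 3/5, β = P(K ≤ 8).
Adding the binomial probabilities P(K=0)+…+P(K=8) at p = 3/5 gives 37825328/48828125.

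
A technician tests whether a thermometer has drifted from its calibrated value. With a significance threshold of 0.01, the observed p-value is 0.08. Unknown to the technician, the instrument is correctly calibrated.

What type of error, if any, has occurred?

No error — this is a correct decision.

The conventional null hypothesis is that the instrument is correctly calibrated.
Since p = 0.08 ≥ α = 0.01, H₀ is not rejected.
H₀ is true (actually the instrument is correctly calibrated).
The decision matches the true state — no error.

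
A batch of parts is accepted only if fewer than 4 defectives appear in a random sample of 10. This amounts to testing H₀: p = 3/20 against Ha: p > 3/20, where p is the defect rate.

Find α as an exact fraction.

The significance level is the probability, assuming p = 3/20, of seeing 4 or more defectives in 10 draws.
α = 1 − P(Y ≤ 3) = 1 − 2432077314871/2560000000000 = 127922685129/2560000000000.

127922685129/2560000000000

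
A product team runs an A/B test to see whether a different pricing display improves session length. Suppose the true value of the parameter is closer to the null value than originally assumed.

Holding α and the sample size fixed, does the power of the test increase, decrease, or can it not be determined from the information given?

It decreases.

When the true parameter is near the null value, the test has a harder time distinguishing Ha from H₀.
Since power = 1 − β and β increases, power decreases.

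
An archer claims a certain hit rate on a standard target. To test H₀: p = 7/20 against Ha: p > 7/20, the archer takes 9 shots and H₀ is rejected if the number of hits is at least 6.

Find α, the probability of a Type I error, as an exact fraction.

α = P(reject H₀ | H₀ true) = P(X ≥ 6 | p = 7/20), with X ~ Binomial(9, 7/20).
P(X ≥ 6) = Σ_{j=6}^{9} C(9,j)·(7/20)^j·(13/20)^{9-j} = 6859289647/128000000000.

6859289647/128000000000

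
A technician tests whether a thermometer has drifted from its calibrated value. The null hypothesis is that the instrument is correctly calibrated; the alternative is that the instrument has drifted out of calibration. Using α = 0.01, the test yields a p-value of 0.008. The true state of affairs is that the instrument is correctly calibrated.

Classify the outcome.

Type I error

Since p = 0.008 < α = 0.01, H₀ is rejected.
H₀ is true (actually the instrument is correctly calibrated).
Rejecting a true H₀ is a Type I error.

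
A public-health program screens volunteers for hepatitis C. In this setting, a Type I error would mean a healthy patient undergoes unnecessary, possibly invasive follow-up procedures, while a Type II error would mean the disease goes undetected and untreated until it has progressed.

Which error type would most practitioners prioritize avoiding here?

The Type II consequence (the disease goes undetected and untreated until it has progressed) is more severe than the Type I consequence (a healthy patient undergoes unnecessary, possibly invasive follow-up procedures).

Type II error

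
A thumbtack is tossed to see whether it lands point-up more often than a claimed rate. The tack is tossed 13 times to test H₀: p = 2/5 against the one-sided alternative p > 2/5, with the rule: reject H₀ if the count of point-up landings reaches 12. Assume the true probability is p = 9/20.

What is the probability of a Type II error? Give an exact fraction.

10234633838806861/10240000000000000

β = P(fail to reject H₀ | Ha true) = P(S ≤ 11 | p = 9/20), S ~ Binomial(13, 9/20).
Summing C(13,j)·(9/20)^j·(11/20)^{13-j} for j = 0..11 gives 10234633838806861/10240000000000000.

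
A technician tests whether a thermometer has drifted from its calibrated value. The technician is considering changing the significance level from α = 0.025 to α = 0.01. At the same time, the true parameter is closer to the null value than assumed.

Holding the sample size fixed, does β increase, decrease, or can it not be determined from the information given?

It increases.

Lowering α raises the bar for rejection; under Ha, the test now fails to reject on outcomes it previously would have rejected. When the true parameter is near the null value, the test has a harder time distinguishing Ha from H₀. Both changes push β in the same direction.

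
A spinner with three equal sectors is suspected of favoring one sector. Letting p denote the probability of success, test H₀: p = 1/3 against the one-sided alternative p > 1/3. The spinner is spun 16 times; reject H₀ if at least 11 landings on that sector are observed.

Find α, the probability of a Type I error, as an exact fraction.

Under H₀, K ~ Binomial(16, 1/3), and α = P(K ≥ 11).
Summing C(16,j)(1/3)^j(2/3)^{16−j} for j = 11,…,16 gives 19321/4782969.

19321/4782969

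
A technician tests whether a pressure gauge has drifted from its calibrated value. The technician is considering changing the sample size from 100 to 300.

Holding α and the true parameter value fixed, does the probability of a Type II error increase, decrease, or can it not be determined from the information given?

It decreases.

A larger sample reduces the standard error, pulling the sampling distribution under Ha further from the non-rejection region.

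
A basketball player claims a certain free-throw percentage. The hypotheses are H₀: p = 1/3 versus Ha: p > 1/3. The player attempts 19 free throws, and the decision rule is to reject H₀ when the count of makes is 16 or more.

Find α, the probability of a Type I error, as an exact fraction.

2825/387420489

Under H₀, Y ~ Binomial(19, 1/3), and α = P(Y ≥ 16).
Summing C(19,j)(1/3)^j(2/3)^{19−j} for j = 16,…,19 gives 2825/387420489.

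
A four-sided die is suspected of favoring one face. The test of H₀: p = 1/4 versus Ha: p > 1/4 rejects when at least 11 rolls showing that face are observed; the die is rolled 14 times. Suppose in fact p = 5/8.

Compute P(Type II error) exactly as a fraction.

A Type II error is failing to reject when Ha holds: with p = 5/8, β = P(X ≤ 10).
Adding the binomial probabilities P(X=0)+…+P(X=10) at p = 5/8 gives 1830419739927/2199023255552.

1830419739927/2199023255552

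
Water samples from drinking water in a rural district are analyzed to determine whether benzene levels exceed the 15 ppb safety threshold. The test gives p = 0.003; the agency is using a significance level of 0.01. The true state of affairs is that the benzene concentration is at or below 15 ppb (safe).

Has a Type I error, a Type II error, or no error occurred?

The conventional null hypothesis is that the benzene concentration is at or below 15 ppb (safe).
Since p = 0.003 < α = 0.01, H₀ is rejected.
H₀ is true (actually the benzene concentration is at or below 15 ppb (safe)).
Rejecting a true H₀ is a Type I error.

Type I error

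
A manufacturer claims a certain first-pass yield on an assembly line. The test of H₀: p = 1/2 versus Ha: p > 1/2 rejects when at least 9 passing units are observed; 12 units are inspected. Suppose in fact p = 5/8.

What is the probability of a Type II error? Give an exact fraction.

A Type II error is failing to reject when Ha holds: with p = 5/8, β = P(X ≤ 8).
Adding the binomial probabilities P(X=0)+…+P(X=8) at p = 5/8 gives 49315179861/68719476736.

49315179861/68719476736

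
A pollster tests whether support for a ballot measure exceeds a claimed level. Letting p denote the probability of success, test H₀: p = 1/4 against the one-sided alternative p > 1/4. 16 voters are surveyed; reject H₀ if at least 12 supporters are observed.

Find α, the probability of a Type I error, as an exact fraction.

The Type I error probability is α = P(K ≥ 12) computed under H₀, where K ~ Binomial(16, 1/4).
Adding the binomial terms for j = 12 through 16 with p = 1/4 yields 163669/4294967296.

163669/4294967296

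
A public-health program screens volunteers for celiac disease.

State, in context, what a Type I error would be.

A Type I error would mean concluding that the patient has celiac disease when in fact the patient does not have celiac disease.

With the conventional null hypothesis that the patient does not have celiac disease:
A Type I error is rejecting H₀ when H₀ is true.
Here that means flagging the patient as positive and ordering follow-up testing when actually the patient does not have celiac disease.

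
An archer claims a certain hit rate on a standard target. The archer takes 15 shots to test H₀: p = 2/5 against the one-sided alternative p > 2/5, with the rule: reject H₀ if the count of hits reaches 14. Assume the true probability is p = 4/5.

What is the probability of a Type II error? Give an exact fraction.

25417304461/30517578125

β = P(fail to reject H₀ | Ha true) = P(Y ≤ 13 | p = 4/5), Y ~ Binomial(15, 4/5).
Adding the binomial probabilities P(Y=0)+…+P(Y=13) at p = 4/5 gives 25417304461/30517578125.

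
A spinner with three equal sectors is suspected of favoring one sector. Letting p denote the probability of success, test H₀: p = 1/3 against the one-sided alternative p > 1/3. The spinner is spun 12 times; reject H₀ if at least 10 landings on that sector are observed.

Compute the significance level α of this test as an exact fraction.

α = P(reject H₀ | H₀ true) = P(S ≥ 10 | p = 1/3), with S ~ Binomial(12, 1/3).
Adding the binomial terms for j = 10 through 12 with p = 1/3 yields 289/531441.

289/531441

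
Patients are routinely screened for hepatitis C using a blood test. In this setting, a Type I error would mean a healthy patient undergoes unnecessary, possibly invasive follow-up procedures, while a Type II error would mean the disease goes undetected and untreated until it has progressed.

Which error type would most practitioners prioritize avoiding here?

Type II error

The Type II consequence (the disease goes undetected and untreated until it has progressed) is more severe than the Type I consequence (a healthy patient undergoes unnecessary, possibly invasive follow-up procedures).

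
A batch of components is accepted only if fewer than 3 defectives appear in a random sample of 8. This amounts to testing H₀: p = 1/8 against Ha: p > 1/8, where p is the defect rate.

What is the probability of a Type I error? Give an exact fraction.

Under H₀, X ~ Binomial(8, 1/8); the Type I error rate is P(X ≥ 3).
Via the complement, α = 1 − Σ_{j=0}^{2} C(8,j)(1/8)^j(7/8)^{8-j} = 1129899/16777216.

1129899/16777216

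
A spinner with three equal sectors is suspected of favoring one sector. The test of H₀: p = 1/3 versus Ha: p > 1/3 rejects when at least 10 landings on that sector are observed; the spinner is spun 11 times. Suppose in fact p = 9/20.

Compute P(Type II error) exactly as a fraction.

Under the alternative p = 9/20, Y ~ Binomial(11, 9/20); β is the probability the test does not reject, P(Y < 10).
Summing C(11,j)·(9/20)^j·(11/20)^{11-j} for j = 0..9 gives 20434671802787/20480000000000.

20434671802787/20480000000000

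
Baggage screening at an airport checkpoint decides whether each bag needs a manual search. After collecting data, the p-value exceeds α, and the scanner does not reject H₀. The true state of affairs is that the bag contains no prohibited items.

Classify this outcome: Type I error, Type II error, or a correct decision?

The conventional null hypothesis here is that the bag contains no prohibited items.
The test retained a true H₀ — the decision matches the true state.

Neither — the decision is correct.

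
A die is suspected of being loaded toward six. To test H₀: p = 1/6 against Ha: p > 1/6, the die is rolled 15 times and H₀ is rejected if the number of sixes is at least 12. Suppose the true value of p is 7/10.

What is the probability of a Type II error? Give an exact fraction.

β = P(fail to reject H₀ | Ha true) = P(K ≤ 11 | p = 7/10), K ~ Binomial(15, 7/10).
Summing C(15,j)·(7/10)^j·(3/10)^{15-j} for j = 0..11 gives 87891509014119/125000000000000.

87891509014119/125000000000000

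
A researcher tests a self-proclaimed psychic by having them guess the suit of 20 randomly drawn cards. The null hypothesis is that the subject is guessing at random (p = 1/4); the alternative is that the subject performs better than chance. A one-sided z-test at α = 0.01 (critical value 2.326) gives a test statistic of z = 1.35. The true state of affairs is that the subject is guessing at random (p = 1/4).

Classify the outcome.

Since z = 1.35 ≤ z* = 2.326, H₀ is not rejected.
H₀ is true (actually the subject is guessing at random (p = 1/4)).
The decision matches the true state — no error.

No error — this is a correct decision.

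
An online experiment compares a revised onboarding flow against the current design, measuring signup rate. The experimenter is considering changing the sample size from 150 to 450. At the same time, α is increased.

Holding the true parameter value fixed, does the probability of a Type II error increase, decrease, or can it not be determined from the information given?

It decreases.

Increasing n separates the H₀ and Ha sampling distributions, so under Ha fewer outcomes land in the acceptance region. A larger α widens the rejection region, so when the alternative is true more outcomes lead to rejection — failing to reject becomes less likely. Both changes push β in the same direction.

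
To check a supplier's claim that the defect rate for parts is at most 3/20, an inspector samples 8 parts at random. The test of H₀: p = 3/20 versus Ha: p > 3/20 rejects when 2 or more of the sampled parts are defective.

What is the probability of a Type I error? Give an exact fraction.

8776114407/25600000000

The significance level is the probability, assuming p = 3/20, of seeing 2 or more defectives in 8 draws.
Computing the lower-tail complement: 1 − 16823885593/25600000000 = 8776114407/25600000000.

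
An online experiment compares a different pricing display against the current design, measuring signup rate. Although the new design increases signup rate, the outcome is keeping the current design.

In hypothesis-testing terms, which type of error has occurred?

The null hypothesis here is that the new design has no effect on signup rate.
'Keeping the current design' corresponds to failing to reject H₀.
H₀ was not rejected but H₀ is false — a Type II error (false negative).

Type II error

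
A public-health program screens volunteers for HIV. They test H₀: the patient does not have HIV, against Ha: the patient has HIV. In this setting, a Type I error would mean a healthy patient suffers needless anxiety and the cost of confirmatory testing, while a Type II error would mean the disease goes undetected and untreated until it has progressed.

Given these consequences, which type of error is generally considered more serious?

Type II error

The Type II consequence (the disease goes undetected and untreated until it has progressed) is more severe than the Type I consequence (a healthy patient suffers needless anxiety and the cost of confirmatory testing).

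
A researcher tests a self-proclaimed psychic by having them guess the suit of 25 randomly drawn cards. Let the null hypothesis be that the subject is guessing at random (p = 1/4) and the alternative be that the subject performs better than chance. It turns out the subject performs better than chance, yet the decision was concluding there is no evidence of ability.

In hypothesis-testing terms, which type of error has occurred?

Type II error

'Concluding there is no evidence of ability' corresponds to failing to reject H₀.
H₀ was not rejected but H₀ is false — a Type II error (false negative).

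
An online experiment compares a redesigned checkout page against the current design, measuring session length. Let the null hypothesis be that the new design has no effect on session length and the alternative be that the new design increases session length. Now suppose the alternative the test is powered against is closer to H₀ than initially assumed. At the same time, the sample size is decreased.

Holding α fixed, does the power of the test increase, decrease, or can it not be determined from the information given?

When the true parameter is near the null value, the test has a harder time distinguishing Ha from H₀. With less data the test statistic is noisier; under Ha, more outcomes land inside the acceptance region. Both changes push β in the same direction.
Since power = 1 − β and β increases, power decreases.

It decreases.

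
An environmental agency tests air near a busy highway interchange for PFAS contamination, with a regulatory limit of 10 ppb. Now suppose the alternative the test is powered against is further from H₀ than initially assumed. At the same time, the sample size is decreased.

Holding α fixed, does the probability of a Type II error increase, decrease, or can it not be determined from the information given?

The first change alone would make β decrease; the second alone would make β increase. Which effect dominates depends on the magnitudes, which are not given.

Cannot be determined from the information given.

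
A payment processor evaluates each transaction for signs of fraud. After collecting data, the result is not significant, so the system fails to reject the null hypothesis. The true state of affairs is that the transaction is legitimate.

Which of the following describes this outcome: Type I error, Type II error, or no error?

No error — this is a correct decision.

The conventional null hypothesis here is that the transaction is legitimate.
The test retained a true H₀ — the decision matches the true state.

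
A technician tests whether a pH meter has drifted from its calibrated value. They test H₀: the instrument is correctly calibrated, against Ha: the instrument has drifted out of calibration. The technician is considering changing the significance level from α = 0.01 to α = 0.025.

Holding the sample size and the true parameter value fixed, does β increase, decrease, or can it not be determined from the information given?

A larger α widens the rejection region, so when the alternative is true more outcomes lead to rejection — failing to reject becomes less likely.

It decreases.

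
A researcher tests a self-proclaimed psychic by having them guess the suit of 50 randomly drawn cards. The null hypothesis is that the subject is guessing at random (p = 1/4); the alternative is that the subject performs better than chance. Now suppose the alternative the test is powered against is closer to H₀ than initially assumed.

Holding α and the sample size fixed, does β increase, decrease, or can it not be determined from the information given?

A smaller departure from H₀ means the test statistic under Ha is distributed closer to where it would be under H₀; rejection becomes less likely.

It increases.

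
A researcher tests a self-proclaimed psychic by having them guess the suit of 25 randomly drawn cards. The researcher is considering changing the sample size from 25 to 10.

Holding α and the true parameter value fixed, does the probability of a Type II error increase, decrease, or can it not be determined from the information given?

A smaller sample increases the standard error, so the sampling distributions under H₀ and Ha overlap more.

It increases.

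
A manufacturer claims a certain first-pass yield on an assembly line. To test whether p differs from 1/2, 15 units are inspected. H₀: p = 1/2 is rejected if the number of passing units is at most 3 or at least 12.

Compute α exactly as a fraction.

Under H₀, S ~ Binomial(15, 1/2); α is the probability of landing in either tail, P(S ≤ 3) + P(S ≥ 12).
Each tail has probability (1 + 15 + 105 + 455)/32768; doubling gives α = 1152/32768 = 9/256.

9/256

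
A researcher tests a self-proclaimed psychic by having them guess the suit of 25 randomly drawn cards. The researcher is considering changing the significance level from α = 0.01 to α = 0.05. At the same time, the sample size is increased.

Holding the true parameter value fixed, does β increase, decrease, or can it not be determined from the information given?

With a larger α the critical value moves toward the center, so more of the Ha sampling distribution lies in the rejection region. A larger sample reduces the standard error, pulling the sampling distribution under Ha further from the non-rejection region. Both changes push β in the same direction.

It decreases.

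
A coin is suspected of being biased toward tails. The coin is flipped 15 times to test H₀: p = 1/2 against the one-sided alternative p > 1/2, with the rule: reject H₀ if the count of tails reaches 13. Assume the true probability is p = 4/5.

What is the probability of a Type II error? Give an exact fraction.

18370873741/30517578125

Under the alternative p = 4/5, S ~ Binomial(15, 4/5); β is the probability the test does not reject, P(S < 13).
Adding the binomial probabilities P(S=0)+…+P(S=12) at p = 4/5 gives 18370873741/30517578125.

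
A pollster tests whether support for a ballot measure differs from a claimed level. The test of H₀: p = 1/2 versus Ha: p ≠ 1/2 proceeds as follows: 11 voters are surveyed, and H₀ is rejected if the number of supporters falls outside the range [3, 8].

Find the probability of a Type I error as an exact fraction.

The significance level is the null-hypothesis probability of the rejection region {≤2} ∪ {≥9}.
The two tails are symmetric, so α = 2·(1 + 11 + 55)/2^11 = 134/2048 = 67/1024.

67/1024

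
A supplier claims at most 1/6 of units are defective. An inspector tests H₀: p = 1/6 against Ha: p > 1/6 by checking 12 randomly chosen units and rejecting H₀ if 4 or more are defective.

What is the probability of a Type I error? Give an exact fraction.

The significance level is the probability, assuming p = 1/6, of seeing 4 or more defectives in 12 draws.
α = 1 − P(Y ≤ 3) = 1 − 634765625/725594112 = 90828487/725594112.

90828487/725594112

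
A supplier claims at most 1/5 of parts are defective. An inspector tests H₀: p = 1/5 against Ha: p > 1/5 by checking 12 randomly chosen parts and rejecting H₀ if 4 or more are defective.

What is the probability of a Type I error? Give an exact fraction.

10030813/48828125

α = P(reject H₀ | H₀ true) = P(Y ≥ 4 | p = 1/5), Y ~ Binomial(12, 1/5).
α = 1 − P(Y ≤ 3) = 1 − 38797312/48828125 = 10030813/48828125.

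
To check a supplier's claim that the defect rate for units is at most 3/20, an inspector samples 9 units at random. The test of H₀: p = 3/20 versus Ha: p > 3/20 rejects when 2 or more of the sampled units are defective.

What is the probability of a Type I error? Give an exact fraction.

51266668149/128000000000

α = P(reject H₀ | H₀ true) = P(S ≥ 2 | p = 3/20), S ~ Binomial(9, 3/20).
Via the complement, α = 1 − Σ_{j=0}^{1} C(9,j)(3/20)^j(17/20)^{9-j} = 51266668149/128000000000.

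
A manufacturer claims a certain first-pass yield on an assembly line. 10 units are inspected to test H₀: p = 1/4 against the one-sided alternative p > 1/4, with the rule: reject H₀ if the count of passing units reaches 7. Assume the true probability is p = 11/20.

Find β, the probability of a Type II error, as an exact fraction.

1878942860721/2560000000000

A Type II error is failing to reject when Ha holds: with p = 11/20, β = P(X ≤ 6).
Equivalently, β = 1 − P(X ≥ 7) = 1878942860721/2560000000000.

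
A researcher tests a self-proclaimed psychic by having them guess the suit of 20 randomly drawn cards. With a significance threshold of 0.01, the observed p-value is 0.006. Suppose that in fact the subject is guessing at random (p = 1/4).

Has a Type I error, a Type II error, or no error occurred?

The conventional null hypothesis is that the subject is guessing at random (p = 1/4).
Since p = 0.006 < α = 0.01, H₀ is rejected.
H₀ is true (actually the subject is guessing at random (p = 1/4)).
Rejecting a true H₀ is a Type I error.

Type I error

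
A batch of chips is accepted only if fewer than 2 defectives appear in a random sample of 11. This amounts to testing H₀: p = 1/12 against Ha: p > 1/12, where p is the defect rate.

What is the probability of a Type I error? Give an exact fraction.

86192514733/371504185344

The significance level is the probability, assuming p = 1/12, of seeing 2 or more defectives in 11 draws.
Via the complement, α = 1 − Σ_{j=0}^{1} C(11,j)(1/12)^j(11/12)^{11-j} = 86192514733/371504185344.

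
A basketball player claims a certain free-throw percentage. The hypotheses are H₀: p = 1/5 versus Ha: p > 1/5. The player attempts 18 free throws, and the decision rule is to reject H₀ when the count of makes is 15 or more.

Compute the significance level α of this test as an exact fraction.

α = P(reject H₀ | H₀ true) = P(X ≥ 15 | p = 1/5), with X ~ Binomial(18, 1/5).
P(X ≥ 15) = Σ_{j=15}^{18} C(18,j)·(1/5)^j·(4/5)^{18-j} = 10949/762939453125.

10949/762939453125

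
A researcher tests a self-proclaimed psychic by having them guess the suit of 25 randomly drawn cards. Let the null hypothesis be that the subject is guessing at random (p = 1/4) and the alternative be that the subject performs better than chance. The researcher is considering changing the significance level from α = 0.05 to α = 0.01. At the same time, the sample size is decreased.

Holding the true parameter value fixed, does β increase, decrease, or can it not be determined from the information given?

A smaller α moves the rejection region further into the tail. With the alternative true, more outcomes now fall outside the rejection region, so failing to reject becomes more likely. With less data the test statistic is noisier; under Ha, more outcomes land inside the acceptance region. Both changes push β in the same direction.

It increases.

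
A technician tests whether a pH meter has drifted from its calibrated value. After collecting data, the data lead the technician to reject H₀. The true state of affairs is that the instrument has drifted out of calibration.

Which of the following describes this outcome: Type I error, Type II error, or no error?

The conventional null hypothesis here is that the instrument is correctly calibrated.
The test rejected a false H₀ — the decision matches the true state.

Neither — the decision is correct.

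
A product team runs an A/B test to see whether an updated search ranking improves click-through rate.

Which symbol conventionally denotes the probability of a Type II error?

P(Type II error) = P(fail to reject H₀ | H₀ false) = β.

β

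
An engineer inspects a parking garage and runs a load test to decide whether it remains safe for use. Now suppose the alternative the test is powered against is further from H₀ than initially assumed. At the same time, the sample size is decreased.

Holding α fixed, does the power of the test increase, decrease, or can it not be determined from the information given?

The first change alone would make β decrease; the second alone would make β increase. Which effect dominates depends on the magnitudes, which are not given.
Since power = 1 − β, the effect on power is likewise indeterminate.

Cannot be determined from the information given.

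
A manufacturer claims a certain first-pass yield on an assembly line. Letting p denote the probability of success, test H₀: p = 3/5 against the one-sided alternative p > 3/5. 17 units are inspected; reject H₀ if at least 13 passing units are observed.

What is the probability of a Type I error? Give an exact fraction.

Under H₀, S ~ Binomial(17, 3/5), and α = P(S ≥ 13).
P(S ≥ 13) = Σ_{j=13}^{17} C(17,j)·(3/5)^j·(2/5)^{17-j} = 19225941057/152587890625.

19225941057/152587890625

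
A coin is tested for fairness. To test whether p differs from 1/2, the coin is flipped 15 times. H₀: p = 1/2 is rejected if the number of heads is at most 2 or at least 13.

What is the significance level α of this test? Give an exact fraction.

Under H₀, X ~ Binomial(15, 1/2); α is the probability of landing in either tail, P(X ≤ 2) + P(X ≥ 13).
The two tails are symmetric, so α = 2·(1 + 15 + 105)/2^15 = 242/32768 = 121/16384.

121/16384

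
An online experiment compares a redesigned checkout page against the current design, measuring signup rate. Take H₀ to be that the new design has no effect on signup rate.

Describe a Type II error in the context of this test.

A Type II error is failing to reject H₀ when H₀ is false.
Here that means keeping the current design when actually the new design increases signup rate.

A Type II error would mean concluding that the new design has no effect on signup rate (or at least failing to establish that the new design increases signup rate) when in fact the new design increases signup rate.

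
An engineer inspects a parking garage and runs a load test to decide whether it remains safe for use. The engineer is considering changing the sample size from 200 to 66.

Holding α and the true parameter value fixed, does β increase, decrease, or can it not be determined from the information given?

It increases.

A smaller sample increases the standard error, so the sampling distributions under H₀ and Ha overlap more.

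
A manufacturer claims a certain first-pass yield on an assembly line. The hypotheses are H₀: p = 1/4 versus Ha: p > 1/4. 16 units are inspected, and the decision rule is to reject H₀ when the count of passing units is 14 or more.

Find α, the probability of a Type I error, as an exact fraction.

α = P(reject H₀ | H₀ true) = P(K ≥ 14 | p = 1/4), with K ~ Binomial(16, 1/4).
P(K ≥ 14) = Σ_{j=14}^{16} C(16,j)·(1/4)^j·(3/4)^{16-j} = 1129/4294967296.

1129/4294967296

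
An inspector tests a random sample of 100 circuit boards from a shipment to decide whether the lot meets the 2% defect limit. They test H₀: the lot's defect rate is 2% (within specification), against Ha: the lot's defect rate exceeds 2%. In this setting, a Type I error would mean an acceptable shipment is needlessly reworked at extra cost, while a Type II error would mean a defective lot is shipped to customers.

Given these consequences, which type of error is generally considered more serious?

Type II error

The Type II consequence (a defective lot is shipped to customers) is more severe than the Type I consequence (an acceptable shipment is needlessly reworked at extra cost).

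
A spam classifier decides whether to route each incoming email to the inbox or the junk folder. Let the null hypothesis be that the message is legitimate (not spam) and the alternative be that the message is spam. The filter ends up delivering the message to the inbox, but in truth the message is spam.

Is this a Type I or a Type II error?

Type II error

'Delivering the message to the inbox' corresponds to failing to reject H₀.
H₀ was not rejected but H₀ is false — a Type II error (false negative).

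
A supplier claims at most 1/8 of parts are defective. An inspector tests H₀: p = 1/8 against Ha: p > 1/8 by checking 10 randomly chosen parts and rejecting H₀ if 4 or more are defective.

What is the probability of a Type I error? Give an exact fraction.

7372325/268435456

The significance level is the probability, assuming p = 1/8, of seeing 4 or more defectives in 10 draws.
Via the complement, α = 1 − Σ_{j=0}^{3} C(10,j)(1/8)^j(7/8)^{10-j} = 7372325/268435456.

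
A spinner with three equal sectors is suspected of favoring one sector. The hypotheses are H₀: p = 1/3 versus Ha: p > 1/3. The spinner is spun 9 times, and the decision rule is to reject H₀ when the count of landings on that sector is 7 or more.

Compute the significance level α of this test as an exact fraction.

Under H₀, Y ~ Binomial(9, 1/3), and α = P(Y ≥ 7).
P(Y ≥ 7) = Σ_{j=7}^{9} C(9,j)·(1/3)^j·(2/3)^{9-j} = 163/19683.

163/19683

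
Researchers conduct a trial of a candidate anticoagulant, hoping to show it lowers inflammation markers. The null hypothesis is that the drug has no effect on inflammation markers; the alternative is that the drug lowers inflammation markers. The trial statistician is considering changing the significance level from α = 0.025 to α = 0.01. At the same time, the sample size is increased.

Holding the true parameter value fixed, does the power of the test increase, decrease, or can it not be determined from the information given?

Cannot be determined from the information given.

The first change alone would make β increase; the second alone would make β decrease. Which effect dominates depends on the magnitudes, which are not given.
Since power = 1 − β, the effect on power is likewise indeterminate.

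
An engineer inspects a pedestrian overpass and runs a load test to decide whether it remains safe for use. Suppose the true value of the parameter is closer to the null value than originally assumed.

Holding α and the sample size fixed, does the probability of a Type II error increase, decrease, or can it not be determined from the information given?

It increases.

When the true parameter is near the null value, the test has a harder time distinguishing Ha from H₀.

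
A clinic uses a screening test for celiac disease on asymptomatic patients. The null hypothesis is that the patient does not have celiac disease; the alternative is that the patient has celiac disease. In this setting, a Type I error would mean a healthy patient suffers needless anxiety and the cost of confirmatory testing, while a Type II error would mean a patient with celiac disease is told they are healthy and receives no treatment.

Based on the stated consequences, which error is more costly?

Type II error

The Type II consequence (a patient with celiac disease is told they are healthy and receives no treatment) is more severe than the Type I consequence (a healthy patient suffers needless anxiety and the cost of confirmatory testing).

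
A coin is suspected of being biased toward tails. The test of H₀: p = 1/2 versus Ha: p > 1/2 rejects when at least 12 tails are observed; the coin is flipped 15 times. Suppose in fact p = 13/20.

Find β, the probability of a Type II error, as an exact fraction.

6777270377107586237/8192000000000000000

Under the alternative p = 13/20, K ~ Binomial(15, 13/20); β is the probability the test does not reject, P(K < 12).
Adding the binomial probabilities P(K=0)+…+P(K=11) at p = 13/20 gives 6777270377107586237/8192000000000000000.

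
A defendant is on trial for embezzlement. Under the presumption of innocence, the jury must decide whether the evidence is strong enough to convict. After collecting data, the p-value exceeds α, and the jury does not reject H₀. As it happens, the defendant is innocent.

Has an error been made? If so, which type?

The conventional null hypothesis here is that the defendant is innocent.
The test retained a true H₀ — the decision matches the true state.

No error — this is a correct decision.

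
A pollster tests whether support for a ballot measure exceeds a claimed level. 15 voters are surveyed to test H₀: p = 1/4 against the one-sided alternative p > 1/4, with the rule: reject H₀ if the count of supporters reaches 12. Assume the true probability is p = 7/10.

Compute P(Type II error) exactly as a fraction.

A Type II error is failing to reject when Ha holds: with p = 7/10, β = P(S ≤ 11).
Equivalently, β = 1 − P(S ≥ 12) = 87891509014119/125000000000000.

87891509014119/125000000000000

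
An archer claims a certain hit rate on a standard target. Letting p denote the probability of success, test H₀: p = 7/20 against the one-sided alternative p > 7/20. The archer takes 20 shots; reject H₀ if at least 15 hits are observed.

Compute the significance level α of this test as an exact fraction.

8141536504788768391093/26214400000000000000000000

α = P(reject H₀ | H₀ true) = P(X ≥ 15 | p = 7/20), with X ~ Binomial(20, 7/20).
P(X ≥ 15) = Σ_{j=15}^{20} C(20,j)·(7/20)^j·(13/20)^{20-j} = 8141536504788768391093/26214400000000000000000000.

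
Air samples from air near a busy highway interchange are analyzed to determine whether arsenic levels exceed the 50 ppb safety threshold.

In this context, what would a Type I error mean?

With the conventional null hypothesis that the arsenic concentration is at or below 50 ppb (safe):
A Type I error is rejecting H₀ when H₀ is true.
Here that means declaring the site contaminated and ordering remediation when actually the arsenic concentration is at or below 50 ppb (safe).

A Type I error would mean concluding that the arsenic concentration exceeds 50 ppb when in fact the arsenic concentration is at or below 50 ppb (safe).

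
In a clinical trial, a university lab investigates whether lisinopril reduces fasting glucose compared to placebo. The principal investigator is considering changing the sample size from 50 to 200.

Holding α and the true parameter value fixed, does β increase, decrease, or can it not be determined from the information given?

It decreases.

A larger sample reduces the standard error, pulling the sampling distribution under Ha further from the non-rejection region.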